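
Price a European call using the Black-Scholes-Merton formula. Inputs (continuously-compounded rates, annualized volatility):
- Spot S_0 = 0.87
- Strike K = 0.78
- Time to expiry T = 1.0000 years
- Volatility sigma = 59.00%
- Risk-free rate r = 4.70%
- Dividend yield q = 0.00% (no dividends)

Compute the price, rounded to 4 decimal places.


d1 = (ln(S/K) + (r - q + 0.5*sigma^2) * T) / (sigma * sqrt(T)) = 0.55974456
d2 = d1 - sigma * sqrt(T) = -0.03025544
exp(-rT) = 0.95408740; exp(-qT) = 1.00000000
C = S_0 * exp(-qT) * N(d1) - K * exp(-rT) * N(d2)
N(d1) = 0.71217316; N(d2) = 0.48793167
C = 0.8700 * 1.00000000 * 0.71217316 - 0.7800 * 0.95408740 * 0.48793167 = 0.2565

Answer: Price = 0.2565


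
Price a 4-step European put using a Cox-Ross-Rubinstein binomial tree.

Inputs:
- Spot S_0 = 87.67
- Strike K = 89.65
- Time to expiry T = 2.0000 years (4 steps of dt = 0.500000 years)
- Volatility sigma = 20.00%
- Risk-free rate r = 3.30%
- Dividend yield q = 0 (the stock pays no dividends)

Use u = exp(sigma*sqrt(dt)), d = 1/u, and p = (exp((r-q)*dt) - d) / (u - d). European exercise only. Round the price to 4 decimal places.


Answer: Price = V(0,0) = 7.6226

Derivation:
dt = T/N = 0.500000
u = exp(sigma*sqrt(dt)) = 1.151910; d = 1/u = 0.868123
p = (exp((r-q)*dt) - d) / (u - d) = 0.523328
Discount per step: exp(-r*dt) = 0.983635
Stock lattice S(k, i) with i counting down-moves:
  k=0: S(0,0) = 87.6700
  k=1: S(1,0) = 100.9879; S(1,1) = 76.1084
  k=2: S(2,0) = 116.3290; S(2,1) = 87.6700; S(2,2) = 66.0715
  k=3: S(3,0) = 134.0005; S(3,1) = 100.9879; S(3,2) = 76.1084; S(3,3) = 57.3582
  k=4: S(4,0) = 154.3566; S(4,1) = 116.3290; S(4,2) = 87.6700; S(4,3) = 66.0715; S(4,4) = 49.7940
Terminal payoffs V(N, i) = max(K - S_T, 0):
  V(4,0) = 0.000000; V(4,1) = 0.000000; V(4,2) = 1.980000; V(4,3) = 23.578529; V(4,4) = 39.856008
Backward induction: V(k, i) = exp(-r*dt) * [p * V(k+1, i) + (1-p) * V(k+1, i+1)].
  V(3,0) = exp(-r*dt) * [p*0.000000 + (1-p)*0.000000] = 0.000000
  V(3,1) = exp(-r*dt) * [p*0.000000 + (1-p)*1.980000] = 0.928365
  V(3,2) = exp(-r*dt) * [p*1.980000 + (1-p)*23.578529] = 12.074529
  V(3,3) = exp(-r*dt) * [p*23.578529 + (1-p)*39.856008] = 30.824719
  V(2,0) = exp(-r*dt) * [p*0.000000 + (1-p)*0.928365] = 0.435284
  V(2,1) = exp(-r*dt) * [p*0.928365 + (1-p)*12.074529] = 6.139290
  V(2,2) = exp(-r*dt) * [p*12.074529 + (1-p)*30.824719] = 20.668361
  V(1,0) = exp(-r*dt) * [p*0.435284 + (1-p)*6.139290] = 3.102606
  V(1,1) = exp(-r*dt) * [p*6.139290 + (1-p)*20.668361] = 12.851088
  V(0,0) = exp(-r*dt) * [p*3.102606 + (1-p)*12.851088] = 7.622617


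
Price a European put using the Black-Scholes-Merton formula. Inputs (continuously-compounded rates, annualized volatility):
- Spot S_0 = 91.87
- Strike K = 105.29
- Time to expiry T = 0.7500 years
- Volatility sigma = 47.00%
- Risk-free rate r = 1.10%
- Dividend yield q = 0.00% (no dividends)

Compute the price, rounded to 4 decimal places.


Answer: Price = 22.8709

Derivation:
d1 = (ln(S/K) + (r - q + 0.5*sigma^2) * T) / (sigma * sqrt(T)) = -0.11118639
d2 = d1 - sigma * sqrt(T) = -0.51821833
exp(-rT) = 0.99178394; exp(-qT) = 1.00000000
P = K * exp(-rT) * N(-d2) - S_0 * exp(-qT) * N(-d1)
N(-d1) = 0.54426573; N(-d2) = 0.69784703
P = 105.2900 * 0.99178394 * 0.69784703 - 91.8700 * 1.00000000 * 0.54426573 = 22.8709


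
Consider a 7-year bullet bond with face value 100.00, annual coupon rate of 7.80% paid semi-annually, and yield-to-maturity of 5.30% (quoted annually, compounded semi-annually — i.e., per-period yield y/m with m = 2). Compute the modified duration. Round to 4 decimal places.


Coupon per period c = face * coupon_rate / m = 3.900000
Periods per year m = 2; per-period yield y/m = 0.026500
Number of cashflows N = 14
Cashflows (t years, CF_t, discount factor 1/(1+y/m)^(m*t), PV):
  t = 0.5000: CF_t = 3.900000, DF = 0.974184, PV = 3.799318
  t = 1.0000: CF_t = 3.900000, DF = 0.949035, PV = 3.701235
  t = 1.5000: CF_t = 3.900000, DF = 0.924535, PV = 3.605685
  t = 2.0000: CF_t = 3.900000, DF = 0.900667, PV = 3.512601
  t = 2.5000: CF_t = 3.900000, DF = 0.877415, PV = 3.421920
  t = 3.0000: CF_t = 3.900000, DF = 0.854764, PV = 3.333580
  t = 3.5000: CF_t = 3.900000, DF = 0.832698, PV = 3.247521
  t = 4.0000: CF_t = 3.900000, DF = 0.811201, PV = 3.163683
  t = 4.5000: CF_t = 3.900000, DF = 0.790259, PV = 3.082010
  t = 5.0000: CF_t = 3.900000, DF = 0.769858, PV = 3.002445
  t = 5.5000: CF_t = 3.900000, DF = 0.749983, PV = 2.924934
  t = 6.0000: CF_t = 3.900000, DF = 0.730622, PV = 2.849425
  t = 6.5000: CF_t = 3.900000, DF = 0.711760, PV = 2.775864
  t = 7.0000: CF_t = 103.900000, DF = 0.693385, PV = 72.042736
Price P = sum_t PV_t = 114.462956
First compute Macaulay numerator sum_t t * PV_t:
  t * PV_t at t = 0.5000: 1.899659
  t * PV_t at t = 1.0000: 3.701235
  t * PV_t at t = 1.5000: 5.408527
  t * PV_t at t = 2.0000: 7.025202
  t * PV_t at t = 2.5000: 8.554800
  t * PV_t at t = 3.0000: 10.000740
  t * PV_t at t = 3.5000: 11.366323
  t * PV_t at t = 4.0000: 12.654732
  t * PV_t at t = 4.5000: 13.869044
  t * PV_t at t = 5.0000: 15.012225
  t * PV_t at t = 5.5000: 16.087139
  t * PV_t at t = 6.0000: 17.096547
  t * PV_t at t = 6.5000: 18.043117
  t * PV_t at t = 7.0000: 504.299149
Macaulay duration D = 645.018440 / 114.462956 = 5.635172
Modified duration = D / (1 + y/m) = 5.635172 / (1 + 0.026500) = 5.489695

Answer: Modified duration = 5.4897


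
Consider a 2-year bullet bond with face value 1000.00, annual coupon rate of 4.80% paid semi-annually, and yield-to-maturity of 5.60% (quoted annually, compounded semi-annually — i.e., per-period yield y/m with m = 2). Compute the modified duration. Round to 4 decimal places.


Answer: Modified duration = 1.8776

Derivation:
Coupon per period c = face * coupon_rate / m = 24.000000
Periods per year m = 2; per-period yield y/m = 0.028000
Number of cashflows N = 4
Cashflows (t years, CF_t, discount factor 1/(1+y/m)^(m*t), PV):
  t = 0.5000: CF_t = 24.000000, DF = 0.972763, PV = 23.346304
  t = 1.0000: CF_t = 24.000000, DF = 0.946267, PV = 22.710412
  t = 1.5000: CF_t = 24.000000, DF = 0.920493, PV = 22.091840
  t = 2.0000: CF_t = 1024.000000, DF = 0.895422, PV = 916.911665
Price P = sum_t PV_t = 985.060221
First compute Macaulay numerator sum_t t * PV_t:
  t * PV_t at t = 0.5000: 11.673152
  t * PV_t at t = 1.0000: 22.710412
  t * PV_t at t = 1.5000: 33.137761
  t * PV_t at t = 2.0000: 1833.823331
Macaulay duration D = 1901.344655 / 985.060221 = 1.930181
Modified duration = D / (1 + y/m) = 1.930181 / (1 + 0.028000) = 1.877608


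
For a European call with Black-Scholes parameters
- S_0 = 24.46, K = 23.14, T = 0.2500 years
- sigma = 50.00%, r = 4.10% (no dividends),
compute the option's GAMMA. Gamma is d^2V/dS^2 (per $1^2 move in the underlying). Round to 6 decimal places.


Answer: Gamma = 0.060512

Derivation:
d1 = 0.3879056340; d2 = 0.1379056340
phi(d1) = 0.3700289905; exp(-qT) = 1.0000000000; exp(-rT) = 0.9898023522
Gamma = exp(-qT) * phi(d1) / (S * sigma * sqrt(T)) = 1.0000000000 * 0.3700289905 / (24.4600 * 0.5000 * 0.5000000000) = 0.060512


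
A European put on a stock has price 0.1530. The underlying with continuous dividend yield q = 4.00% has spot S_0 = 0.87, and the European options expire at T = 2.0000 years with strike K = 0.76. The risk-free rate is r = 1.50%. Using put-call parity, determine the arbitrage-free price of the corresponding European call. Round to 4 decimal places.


Put-call parity: C - P = S_0 * exp(-qT) - K * exp(-rT).
S_0 * exp(-qT) = 0.8700 * 0.92311635 = 0.80311122
K * exp(-rT) = 0.7600 * 0.97044553 = 0.73753861
C = P + S*exp(-qT) - K*exp(-rT)
C = 0.1530 + 0.80311122 - 0.73753861 = 0.2186

Answer: Call price = 0.2186


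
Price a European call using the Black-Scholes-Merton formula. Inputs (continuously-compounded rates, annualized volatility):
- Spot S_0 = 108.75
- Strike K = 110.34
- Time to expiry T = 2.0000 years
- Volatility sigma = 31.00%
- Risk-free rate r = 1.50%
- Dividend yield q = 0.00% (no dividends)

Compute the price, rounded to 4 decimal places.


Answer: Price = 19.5711

Derivation:
d1 = (ln(S/K) + (r - q + 0.5*sigma^2) * T) / (sigma * sqrt(T)) = 0.25452460
d2 = d1 - sigma * sqrt(T) = -0.18388161
exp(-rT) = 0.97044553; exp(-qT) = 1.00000000
C = S_0 * exp(-qT) * N(d1) - K * exp(-rT) * N(d2)
N(d1) = 0.60045485; N(d2) = 0.42705317
C = 108.7500 * 1.00000000 * 0.60045485 - 110.3400 * 0.97044553 * 0.42705317 = 19.5711


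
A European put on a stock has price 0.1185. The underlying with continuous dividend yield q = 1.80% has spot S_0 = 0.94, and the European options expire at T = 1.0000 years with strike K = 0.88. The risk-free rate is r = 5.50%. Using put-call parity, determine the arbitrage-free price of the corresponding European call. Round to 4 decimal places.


Put-call parity: C - P = S_0 * exp(-qT) - K * exp(-rT).
S_0 * exp(-qT) = 0.9400 * 0.98216103 = 0.92323137
K * exp(-rT) = 0.8800 * 0.94648515 = 0.83290693
C = P + S*exp(-qT) - K*exp(-rT)
C = 0.1185 + 0.92323137 - 0.83290693 = 0.2088

Answer: Call price = 0.2088


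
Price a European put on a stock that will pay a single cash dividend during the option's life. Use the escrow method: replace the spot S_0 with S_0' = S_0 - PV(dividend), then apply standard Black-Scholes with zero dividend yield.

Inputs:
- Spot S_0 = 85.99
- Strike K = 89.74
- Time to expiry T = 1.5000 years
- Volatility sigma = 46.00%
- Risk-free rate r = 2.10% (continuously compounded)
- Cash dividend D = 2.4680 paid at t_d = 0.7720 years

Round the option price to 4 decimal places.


PV(D) = D * exp(-r * t_d) = 2.4680 * 0.98391871 = 2.42831137
S_0' = S_0 - PV(D) = 85.9900 - 2.42831137 = 83.56168863
d1 = (ln(S_0'/K) + (r + sigma^2/2)*T) / (sigma*sqrt(T)) = 0.21099078
d2 = d1 - sigma*sqrt(T) = -0.35239186
exp(-rT) = 0.96899096
N(-d1) = 0.41644723; N(-d2) = 0.63772780
P = K * exp(-rT) * N(-d2) - S_0' * N(-d1) = 89.7400 * 0.96899096 * 0.63772780 - 83.56168863 * 0.41644723 = 20.6560

Answer: Price = 20.6560


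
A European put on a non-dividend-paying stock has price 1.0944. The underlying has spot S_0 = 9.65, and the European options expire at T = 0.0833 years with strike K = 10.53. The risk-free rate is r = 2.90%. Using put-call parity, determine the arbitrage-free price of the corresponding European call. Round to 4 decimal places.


Answer: Call price = 0.2398

Derivation:
Put-call parity: C - P = S_0 * exp(-qT) - K * exp(-rT).
S_0 * exp(-qT) = 9.6500 * 1.00000000 = 9.65000000
K * exp(-rT) = 10.5300 * 0.99758722 = 10.50459338
C = P + S*exp(-qT) - K*exp(-rT)
C = 1.0944 + 9.65000000 - 10.50459338 = 0.2398


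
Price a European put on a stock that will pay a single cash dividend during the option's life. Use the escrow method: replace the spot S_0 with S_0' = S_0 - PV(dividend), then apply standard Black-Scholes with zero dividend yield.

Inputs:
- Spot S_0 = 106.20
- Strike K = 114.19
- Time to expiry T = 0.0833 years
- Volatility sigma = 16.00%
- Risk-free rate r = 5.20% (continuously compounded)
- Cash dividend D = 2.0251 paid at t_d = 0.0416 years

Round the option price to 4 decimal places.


Answer: Price = 9.5737

Derivation:
PV(D) = D * exp(-r * t_d) = 2.0251 * 0.99783914 = 2.02072404
S_0' = S_0 - PV(D) = 106.2000 - 2.02072404 = 104.17927596
d1 = (ln(S_0'/K) + (r + sigma^2/2)*T) / (sigma*sqrt(T)) = -1.86996408
d2 = d1 - sigma*sqrt(T) = -1.91614286
exp(-rT) = 0.99567777
N(-d1) = 0.96925560; N(-d2) = 0.97232654
P = K * exp(-rT) * N(-d2) - S_0' * N(-d1) = 114.1900 * 0.99567777 * 0.97232654 - 104.17927596 * 0.96925560 = 9.5737


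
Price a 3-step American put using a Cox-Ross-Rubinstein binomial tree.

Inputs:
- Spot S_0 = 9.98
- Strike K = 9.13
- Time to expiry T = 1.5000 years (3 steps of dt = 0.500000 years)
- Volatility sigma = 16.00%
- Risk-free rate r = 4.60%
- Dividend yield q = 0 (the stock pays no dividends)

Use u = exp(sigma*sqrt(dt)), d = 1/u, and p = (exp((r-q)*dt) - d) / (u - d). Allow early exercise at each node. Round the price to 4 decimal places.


dt = T/N = 0.500000
u = exp(sigma*sqrt(dt)) = 1.119785; d = 1/u = 0.893028
p = (exp((r-q)*dt) - d) / (u - d) = 0.574351
Discount per step: exp(-r*dt) = 0.977262
Stock lattice S(k, i) with i counting down-moves:
  k=0: S(0,0) = 9.9800
  k=1: S(1,0) = 11.1755; S(1,1) = 8.9124
  k=2: S(2,0) = 12.5141; S(2,1) = 9.9800; S(2,2) = 7.9590
  k=3: S(3,0) = 14.0131; S(3,1) = 11.1755; S(3,2) = 8.9124; S(3,3) = 7.1077
Terminal payoffs V(N, i) = max(K - S_T, 0):
  V(3,0) = 0.000000; V(3,1) = 0.000000; V(3,2) = 0.217578; V(3,3) = 2.022349
Backward induction: V(k, i) = exp(-r*dt) * [p * V(k+1, i) + (1-p) * V(k+1, i+1)]; then take max(V_cont, immediate exercise) for American.
  V(2,0) = exp(-r*dt) * [p*0.000000 + (1-p)*0.000000] = 0.000000; exercise = 0.000000; V(2,0) = max -> 0.000000
  V(2,1) = exp(-r*dt) * [p*0.000000 + (1-p)*0.217578] = 0.090506; exercise = 0.000000; V(2,1) = max -> 0.090506
  V(2,2) = exp(-r*dt) * [p*0.217578 + (1-p)*2.022349] = 0.963362; exercise = 1.170956; V(2,2) = max -> 1.170956
  V(1,0) = exp(-r*dt) * [p*0.000000 + (1-p)*0.090506] = 0.037648; exercise = 0.000000; V(1,0) = max -> 0.037648
  V(1,1) = exp(-r*dt) * [p*0.090506 + (1-p)*1.170956] = 0.537883; exercise = 0.217578; V(1,1) = max -> 0.537883
  V(0,0) = exp(-r*dt) * [p*0.037648 + (1-p)*0.537883] = 0.244875; exercise = 0.000000; V(0,0) = max -> 0.244875

Answer: Price = V(0,0) = 0.2449


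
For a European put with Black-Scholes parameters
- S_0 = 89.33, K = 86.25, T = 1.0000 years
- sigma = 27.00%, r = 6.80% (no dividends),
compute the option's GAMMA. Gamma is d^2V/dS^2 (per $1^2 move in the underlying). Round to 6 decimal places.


Answer: Gamma = 0.014473

Derivation:
d1 = 0.5168048956; d2 = 0.2468048956
phi(d1) = 0.3490702166; exp(-qT) = 1.0000000000; exp(-rT) = 0.9342604736
Gamma = exp(-qT) * phi(d1) / (S * sigma * sqrt(T)) = 1.0000000000 * 0.3490702166 / (89.3300 * 0.2700 * 1.0000000000) = 0.014473


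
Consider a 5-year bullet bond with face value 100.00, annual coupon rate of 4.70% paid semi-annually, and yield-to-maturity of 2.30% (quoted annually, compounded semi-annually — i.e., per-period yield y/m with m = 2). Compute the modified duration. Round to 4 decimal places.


Answer: Modified duration = 4.4925

Derivation:
Coupon per period c = face * coupon_rate / m = 2.350000
Periods per year m = 2; per-period yield y/m = 0.011500
Number of cashflows N = 10
Cashflows (t years, CF_t, discount factor 1/(1+y/m)^(m*t), PV):
  t = 0.5000: CF_t = 2.350000, DF = 0.988631, PV = 2.323282
  t = 1.0000: CF_t = 2.350000, DF = 0.977391, PV = 2.296868
  t = 1.5000: CF_t = 2.350000, DF = 0.966279, PV = 2.270755
  t = 2.0000: CF_t = 2.350000, DF = 0.955293, PV = 2.244938
  t = 2.5000: CF_t = 2.350000, DF = 0.944432, PV = 2.219415
  t = 3.0000: CF_t = 2.350000, DF = 0.933694, PV = 2.194181
  t = 3.5000: CF_t = 2.350000, DF = 0.923079, PV = 2.169235
  t = 4.0000: CF_t = 2.350000, DF = 0.912584, PV = 2.144573
  t = 4.5000: CF_t = 2.350000, DF = 0.902209, PV = 2.120190
  t = 5.0000: CF_t = 102.350000, DF = 0.891951, PV = 91.291213
Price P = sum_t PV_t = 111.274650
First compute Macaulay numerator sum_t t * PV_t:
  t * PV_t at t = 0.5000: 1.161641
  t * PV_t at t = 1.0000: 2.296868
  t * PV_t at t = 1.5000: 3.406132
  t * PV_t at t = 2.0000: 4.489876
  t * PV_t at t = 2.5000: 5.548536
  t * PV_t at t = 3.0000: 6.582544
  t * PV_t at t = 3.5000: 7.592323
  t * PV_t at t = 4.0000: 8.578291
  t * PV_t at t = 4.5000: 9.540857
  t * PV_t at t = 5.0000: 456.456063
Macaulay duration D = 505.653132 / 111.274650 = 4.544190
Modified duration = D / (1 + y/m) = 4.544190 / (1 + 0.011500) = 4.492526


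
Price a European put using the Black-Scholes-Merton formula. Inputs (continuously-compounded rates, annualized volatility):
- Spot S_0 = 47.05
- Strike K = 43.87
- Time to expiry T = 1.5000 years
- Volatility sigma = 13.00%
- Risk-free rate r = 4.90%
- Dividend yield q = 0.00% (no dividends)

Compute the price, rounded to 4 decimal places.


d1 = (ln(S/K) + (r - q + 0.5*sigma^2) * T) / (sigma * sqrt(T)) = 0.98077036
d2 = d1 - sigma * sqrt(T) = 0.82155353
exp(-rT) = 0.92913615; exp(-qT) = 1.00000000
P = K * exp(-rT) * N(-d2) - S_0 * exp(-qT) * N(-d1)
N(-d1) = 0.16335300; N(-d2) = 0.20566552
P = 43.8700 * 0.92913615 * 0.20566552 - 47.0500 * 1.00000000 * 0.16335300 = 0.6974

Answer: Price = 0.6974


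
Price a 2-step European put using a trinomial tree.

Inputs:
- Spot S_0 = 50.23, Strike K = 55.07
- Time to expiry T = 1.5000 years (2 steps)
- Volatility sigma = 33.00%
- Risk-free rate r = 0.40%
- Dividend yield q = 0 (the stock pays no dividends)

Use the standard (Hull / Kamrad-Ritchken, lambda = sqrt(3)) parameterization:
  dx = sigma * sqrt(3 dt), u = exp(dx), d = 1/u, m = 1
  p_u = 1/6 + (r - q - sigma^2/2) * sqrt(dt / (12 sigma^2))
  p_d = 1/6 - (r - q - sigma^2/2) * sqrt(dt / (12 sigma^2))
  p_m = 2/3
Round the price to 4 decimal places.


dt = T/N = 0.750000; dx = sigma*sqrt(3*dt) = 0.495000
u = exp(dx) = 1.640498; d = 1/u = 0.609571
p_u = 0.128447, p_m = 0.666667, p_d = 0.204886
Discount per step: exp(-r*dt) = 0.997004
Stock lattice S(k, j) with j the centered position index:
  k=0: S(0,+0) = 50.2300
  k=1: S(1,-1) = 30.6187; S(1,+0) = 50.2300; S(1,+1) = 82.4022
  k=2: S(2,-2) = 18.6643; S(2,-1) = 30.6187; S(2,+0) = 50.2300; S(2,+1) = 82.4022; S(2,+2) = 135.1807
Terminal payoffs V(N, j) = max(K - S_T, 0):
  V(2,-2) = 36.405703; V(2,-1) = 24.451253; V(2,+0) = 4.840000; V(2,+1) = 0.000000; V(2,+2) = 0.000000
Backward induction: V(k, j) = exp(-r*dt) * [p_u * V(k+1, j+1) + p_m * V(k+1, j) + p_d * V(k+1, j-1)]
  V(1,-1) = exp(-r*dt) * [p_u*4.840000 + p_m*24.451253 + p_d*36.405703] = 24.308516
  V(1,+0) = exp(-r*dt) * [p_u*0.000000 + p_m*4.840000 + p_d*24.451253] = 8.211723
  V(1,+1) = exp(-r*dt) * [p_u*0.000000 + p_m*0.000000 + p_d*4.840000] = 0.988680
  V(0,+0) = exp(-r*dt) * [p_u*0.988680 + p_m*8.211723 + p_d*24.308516] = 10.550260

Answer: Price = V(0,0) = 10.5503


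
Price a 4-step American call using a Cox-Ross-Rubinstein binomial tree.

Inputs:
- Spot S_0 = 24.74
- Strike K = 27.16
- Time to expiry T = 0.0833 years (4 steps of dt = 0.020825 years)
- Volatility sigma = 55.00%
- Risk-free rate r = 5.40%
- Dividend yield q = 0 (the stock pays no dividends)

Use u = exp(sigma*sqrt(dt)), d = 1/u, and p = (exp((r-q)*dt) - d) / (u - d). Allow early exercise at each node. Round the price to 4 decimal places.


Answer: Price = V(0,0) = 0.8166

Derivation:
dt = T/N = 0.020825
u = exp(sigma*sqrt(dt)) = 1.082605; d = 1/u = 0.923698
p = (exp((r-q)*dt) - d) / (u - d) = 0.487249
Discount per step: exp(-r*dt) = 0.998876
Stock lattice S(k, i) with i counting down-moves:
  k=0: S(0,0) = 24.7400
  k=1: S(1,0) = 26.7836; S(1,1) = 22.8523
  k=2: S(2,0) = 28.9961; S(2,1) = 24.7400; S(2,2) = 21.1086
  k=3: S(3,0) = 31.3913; S(3,1) = 26.7836; S(3,2) = 22.8523; S(3,3) = 19.4980
  k=4: S(4,0) = 33.9844; S(4,1) = 28.9961; S(4,2) = 24.7400; S(4,3) = 21.1086; S(4,4) = 18.0103
Terminal payoffs V(N, i) = max(S_T - K, 0):
  V(4,0) = 6.824363; V(4,1) = 1.836088; V(4,2) = 0.000000; V(4,3) = 0.000000; V(4,4) = 0.000000
Backward induction: V(k, i) = exp(-r*dt) * [p * V(k+1, i) + (1-p) * V(k+1, i+1)]; then take max(V_cont, immediate exercise) for American.
  V(3,0) = exp(-r*dt) * [p*6.824363 + (1-p)*1.836088] = 4.261823; exercise = 4.231298; V(3,0) = max -> 4.261823
  V(3,1) = exp(-r*dt) * [p*1.836088 + (1-p)*0.000000] = 0.893626; exercise = 0.000000; V(3,1) = max -> 0.893626
  V(3,2) = exp(-r*dt) * [p*0.000000 + (1-p)*0.000000] = 0.000000; exercise = 0.000000; V(3,2) = max -> 0.000000
  V(3,3) = exp(-r*dt) * [p*0.000000 + (1-p)*0.000000] = 0.000000; exercise = 0.000000; V(3,3) = max -> 0.000000
  V(2,0) = exp(-r*dt) * [p*4.261823 + (1-p)*0.893626] = 2.531927; exercise = 1.836088; V(2,0) = max -> 2.531927
  V(2,1) = exp(-r*dt) * [p*0.893626 + (1-p)*0.000000] = 0.434929; exercise = 0.000000; V(2,1) = max -> 0.434929
  V(2,2) = exp(-r*dt) * [p*0.000000 + (1-p)*0.000000] = 0.000000; exercise = 0.000000; V(2,2) = max -> 0.000000
  V(1,0) = exp(-r*dt) * [p*2.531927 + (1-p)*0.434929] = 1.455052; exercise = 0.000000; V(1,0) = max -> 1.455052
  V(1,1) = exp(-r*dt) * [p*0.434929 + (1-p)*0.000000] = 0.211680; exercise = 0.000000; V(1,1) = max -> 0.211680
  V(0,0) = exp(-r*dt) * [p*1.455052 + (1-p)*0.211680] = 0.816593; exercise = 0.000000; V(0,0) = max -> 0.816593


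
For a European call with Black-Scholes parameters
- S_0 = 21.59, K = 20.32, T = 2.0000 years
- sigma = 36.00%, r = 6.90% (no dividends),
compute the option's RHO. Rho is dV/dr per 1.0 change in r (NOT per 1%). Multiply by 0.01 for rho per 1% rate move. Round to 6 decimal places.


Answer: Rho = 19.609650

Derivation:
d1 = 0.6446940440; d2 = 0.1355771615
phi(d1) = 0.3240836108; exp(-qT) = 1.0000000000; exp(-rT) = 0.8710986917
N(d2) = 0.5539222194
Rho = K*T*exp(-rT)*N(d2) = 20.3200 * 2.0000 * 0.8710986917 * 0.5539222194 = 19.609650


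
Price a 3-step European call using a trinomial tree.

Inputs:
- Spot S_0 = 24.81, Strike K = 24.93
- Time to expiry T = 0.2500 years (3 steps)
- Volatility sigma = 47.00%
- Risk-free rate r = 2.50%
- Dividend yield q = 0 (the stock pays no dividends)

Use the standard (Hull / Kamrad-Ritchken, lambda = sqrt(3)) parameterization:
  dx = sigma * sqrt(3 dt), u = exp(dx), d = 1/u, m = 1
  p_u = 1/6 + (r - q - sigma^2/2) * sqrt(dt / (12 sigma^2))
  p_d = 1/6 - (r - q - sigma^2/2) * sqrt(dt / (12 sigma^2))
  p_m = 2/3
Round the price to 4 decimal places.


dt = T/N = 0.083333; dx = sigma*sqrt(3*dt) = 0.235000
u = exp(dx) = 1.264909; d = 1/u = 0.790571
p_u = 0.151516, p_m = 0.666667, p_d = 0.181817
Discount per step: exp(-r*dt) = 0.997919
Stock lattice S(k, j) with j the centered position index:
  k=0: S(0,+0) = 24.8100
  k=1: S(1,-1) = 19.6141; S(1,+0) = 24.8100; S(1,+1) = 31.3824
  k=2: S(2,-2) = 15.5063; S(2,-1) = 19.6141; S(2,+0) = 24.8100; S(2,+1) = 31.3824; S(2,+2) = 39.6959
  k=3: S(3,-3) = 12.2588; S(3,-2) = 15.5063; S(3,-1) = 19.6141; S(3,+0) = 24.8100; S(3,+1) = 31.3824; S(3,+2) = 39.6959; S(3,+3) = 50.2116
Terminal payoffs V(N, j) = max(S_T - K, 0):
  V(3,-3) = 0.000000; V(3,-2) = 0.000000; V(3,-1) = 0.000000; V(3,+0) = 0.000000; V(3,+1) = 6.452387; V(3,+2) = 14.765856; V(3,+3) = 25.281636
Backward induction: V(k, j) = exp(-r*dt) * [p_u * V(k+1, j+1) + p_m * V(k+1, j) + p_d * V(k+1, j-1)]
  V(2,-2) = exp(-r*dt) * [p_u*0.000000 + p_m*0.000000 + p_d*0.000000] = 0.000000
  V(2,-1) = exp(-r*dt) * [p_u*0.000000 + p_m*0.000000 + p_d*0.000000] = 0.000000
  V(2,+0) = exp(-r*dt) * [p_u*6.452387 + p_m*0.000000 + p_d*0.000000] = 0.975605
  V(2,+1) = exp(-r*dt) * [p_u*14.765856 + p_m*6.452387 + p_d*0.000000] = 6.525245
  V(2,+2) = exp(-r*dt) * [p_u*25.281636 + p_m*14.765856 + p_d*6.452387] = 14.816731
  V(1,-1) = exp(-r*dt) * [p_u*0.975605 + p_m*0.000000 + p_d*0.000000] = 0.147512
  V(1,+0) = exp(-r*dt) * [p_u*6.525245 + p_m*0.975605 + p_d*0.000000] = 1.635671
  V(1,+1) = exp(-r*dt) * [p_u*14.816731 + p_m*6.525245 + p_d*0.975605] = 6.758422
  V(0,+0) = exp(-r*dt) * [p_u*6.758422 + p_m*1.635671 + p_d*0.147512] = 2.136820

Answer: Price = V(0,0) = 2.1368


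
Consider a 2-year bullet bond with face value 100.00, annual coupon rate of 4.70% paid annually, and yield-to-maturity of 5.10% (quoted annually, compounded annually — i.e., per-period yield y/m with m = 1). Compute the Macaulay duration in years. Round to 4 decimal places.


Answer: Macaulay duration = 1.9549 years

Derivation:
Coupon per period c = face * coupon_rate / m = 4.700000
Periods per year m = 1; per-period yield y/m = 0.051000
Number of cashflows N = 2
Cashflows (t years, CF_t, discount factor 1/(1+y/m)^(m*t), PV):
  t = 1.0000: CF_t = 4.700000, DF = 0.951475, PV = 4.471931
  t = 2.0000: CF_t = 104.700000, DF = 0.905304, PV = 94.785357
Price P = sum_t PV_t = 99.257288
Macaulay numerator sum_t t * PV_t:
  t * PV_t at t = 1.0000: 4.471931
  t * PV_t at t = 2.0000: 189.570714
Macaulay duration D = (sum_t t * PV_t) / P = 194.042645 / 99.257288 = 1.954946


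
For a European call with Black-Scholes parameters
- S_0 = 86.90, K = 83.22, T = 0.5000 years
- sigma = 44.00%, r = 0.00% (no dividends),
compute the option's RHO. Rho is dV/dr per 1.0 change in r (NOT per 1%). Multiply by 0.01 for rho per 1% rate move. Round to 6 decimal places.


Answer: Rho = 20.531322

Derivation:
d1 = 0.2946395958; d2 = -0.0164873880
phi(d1) = 0.3819961386; exp(-qT) = 1.0000000000; exp(-rT) = 1.0000000000
N(d2) = 0.4934227818
Rho = K*T*exp(-rT)*N(d2) = 83.2200 * 0.5000 * 1.0000000000 * 0.4934227818 = 20.531322


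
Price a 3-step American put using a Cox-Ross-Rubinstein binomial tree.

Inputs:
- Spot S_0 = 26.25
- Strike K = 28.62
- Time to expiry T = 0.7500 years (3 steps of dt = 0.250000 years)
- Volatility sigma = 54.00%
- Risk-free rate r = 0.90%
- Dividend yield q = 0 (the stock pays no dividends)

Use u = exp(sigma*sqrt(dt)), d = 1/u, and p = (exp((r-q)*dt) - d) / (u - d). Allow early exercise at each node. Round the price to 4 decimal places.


dt = T/N = 0.250000
u = exp(sigma*sqrt(dt)) = 1.309964; d = 1/u = 0.763379
p = (exp((r-q)*dt) - d) / (u - d) = 0.437028
Discount per step: exp(-r*dt) = 0.997753
Stock lattice S(k, i) with i counting down-moves:
  k=0: S(0,0) = 26.2500
  k=1: S(1,0) = 34.3866; S(1,1) = 20.0387
  k=2: S(2,0) = 45.0452; S(2,1) = 26.2500; S(2,2) = 15.2971
  k=3: S(3,0) = 59.0076; S(3,1) = 34.3866; S(3,2) = 20.0387; S(3,3) = 11.6775
Terminal payoffs V(N, i) = max(K - S_T, 0):
  V(3,0) = 0.000000; V(3,1) = 0.000000; V(3,2) = 8.581288; V(3,3) = 16.942476
Backward induction: V(k, i) = exp(-r*dt) * [p * V(k+1, i) + (1-p) * V(k+1, i+1)]; then take max(V_cont, immediate exercise) for American.
  V(2,0) = exp(-r*dt) * [p*0.000000 + (1-p)*0.000000] = 0.000000; exercise = 0.000000; V(2,0) = max -> 0.000000
  V(2,1) = exp(-r*dt) * [p*0.000000 + (1-p)*8.581288] = 4.820166; exercise = 2.370000; V(2,1) = max -> 4.820166
  V(2,2) = exp(-r*dt) * [p*8.581288 + (1-p)*16.942476] = 13.258536; exercise = 13.322858; V(2,2) = max -> 13.322858
  V(1,0) = exp(-r*dt) * [p*0.000000 + (1-p)*4.820166] = 2.707519; exercise = 0.000000; V(1,0) = max -> 2.707519
  V(1,1) = exp(-r*dt) * [p*4.820166 + (1-p)*13.322858] = 9.585351; exercise = 8.581288; V(1,1) = max -> 9.585351
  V(0,0) = exp(-r*dt) * [p*2.707519 + (1-p)*9.585351] = 6.564757; exercise = 2.370000; V(0,0) = max -> 6.564757

Answer: Price = V(0,0) = 6.5648


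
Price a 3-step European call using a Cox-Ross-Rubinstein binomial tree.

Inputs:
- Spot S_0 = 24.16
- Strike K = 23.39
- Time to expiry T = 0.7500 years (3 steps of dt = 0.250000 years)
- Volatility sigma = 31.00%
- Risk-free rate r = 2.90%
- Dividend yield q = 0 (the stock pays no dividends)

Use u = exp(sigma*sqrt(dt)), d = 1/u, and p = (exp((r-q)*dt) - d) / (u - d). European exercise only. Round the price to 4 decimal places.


Answer: Price = V(0,0) = 3.3927

Derivation:
dt = T/N = 0.250000
u = exp(sigma*sqrt(dt)) = 1.167658; d = 1/u = 0.856415
p = (exp((r-q)*dt) - d) / (u - d) = 0.484706
Discount per step: exp(-r*dt) = 0.992776
Stock lattice S(k, i) with i counting down-moves:
  k=0: S(0,0) = 24.1600
  k=1: S(1,0) = 28.2106; S(1,1) = 20.6910
  k=2: S(2,0) = 32.9404; S(2,1) = 24.1600; S(2,2) = 17.7201
  k=3: S(3,0) = 38.4631; S(3,1) = 28.2106; S(3,2) = 20.6910; S(3,3) = 15.1757
Terminal payoffs V(N, i) = max(S_T - K, 0):
  V(3,0) = 15.073063; V(3,1) = 4.820616; V(3,2) = 0.000000; V(3,3) = 0.000000
Backward induction: V(k, i) = exp(-r*dt) * [p * V(k+1, i) + (1-p) * V(k+1, i+1)].
  V(2,0) = exp(-r*dt) * [p*15.073063 + (1-p)*4.820616] = 9.719315
  V(2,1) = exp(-r*dt) * [p*4.820616 + (1-p)*0.000000] = 2.319702
  V(2,2) = exp(-r*dt) * [p*0.000000 + (1-p)*0.000000] = 0.000000
  V(1,0) = exp(-r*dt) * [p*9.719315 + (1-p)*2.319702] = 5.863671
  V(1,1) = exp(-r*dt) * [p*2.319702 + (1-p)*0.000000] = 1.116250
  V(0,0) = exp(-r*dt) * [p*5.863671 + (1-p)*1.116250] = 3.392666


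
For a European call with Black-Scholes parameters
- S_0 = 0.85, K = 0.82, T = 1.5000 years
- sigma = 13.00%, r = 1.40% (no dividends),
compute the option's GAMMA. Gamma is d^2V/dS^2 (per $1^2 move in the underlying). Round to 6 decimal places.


Answer: Gamma = 2.679161

Derivation:
d1 = 0.4371837311; d2 = 0.2779668978
phi(d1) = 0.3625824651; exp(-qT) = 1.0000000000; exp(-rT) = 0.9792189646
Gamma = exp(-qT) * phi(d1) / (S * sigma * sqrt(T)) = 1.0000000000 * 0.3625824651 / (0.8500 * 0.1300 * 1.2247448714) = 2.679161


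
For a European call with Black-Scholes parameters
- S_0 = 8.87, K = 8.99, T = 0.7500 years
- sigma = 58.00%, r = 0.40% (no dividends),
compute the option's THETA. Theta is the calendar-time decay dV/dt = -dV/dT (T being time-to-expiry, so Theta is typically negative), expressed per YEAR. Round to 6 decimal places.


d1 = 0.2303666353; d2 = -0.2719280989
phi(d1) = 0.3884957975; exp(-qT) = 1.0000000000; exp(-rT) = 0.9970044955
Theta = -S*exp(-qT)*phi(d1)*sigma/(2*sqrt(T)) - r*K*exp(-rT)*N(d2) + q*S*exp(-qT)*N(d1)
N(d1) = 0.5910965574; N(d2) = 0.3928386526; sqrt(T) = 0.8660254038
Term 1 = -8.8700 * 1.0000000000 * 0.3884957975 * 0.5800 / (2 * 0.8660254038) = -1.1539242793
Term 2 = -0.0040 * 8.9900 * 0.9970044955 * 0.3928386526 = -0.0140841620
Term 3 = 0 (no dividend yield, q = 0)
Theta = -1.1539242793 + (-0.0140841620) + (0.0000000000) = -1.168008

Answer: Theta = -1.168008


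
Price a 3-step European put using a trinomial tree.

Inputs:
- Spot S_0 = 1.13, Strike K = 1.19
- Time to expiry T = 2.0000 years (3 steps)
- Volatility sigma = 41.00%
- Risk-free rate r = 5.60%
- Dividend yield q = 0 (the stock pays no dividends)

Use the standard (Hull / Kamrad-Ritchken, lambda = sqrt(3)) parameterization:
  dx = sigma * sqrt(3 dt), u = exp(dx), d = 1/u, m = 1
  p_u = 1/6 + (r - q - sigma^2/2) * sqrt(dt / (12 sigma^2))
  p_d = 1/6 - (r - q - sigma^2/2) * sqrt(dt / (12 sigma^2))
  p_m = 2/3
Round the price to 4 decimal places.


dt = T/N = 0.666667; dx = sigma*sqrt(3*dt) = 0.579828
u = exp(dx) = 1.785730; d = 1/u = 0.559995
p_u = 0.150541, p_m = 0.666667, p_d = 0.182792
Discount per step: exp(-r*dt) = 0.963355
Stock lattice S(k, j) with j the centered position index:
  k=0: S(0,+0) = 1.1300
  k=1: S(1,-1) = 0.6328; S(1,+0) = 1.1300; S(1,+1) = 2.0179
  k=2: S(2,-2) = 0.3544; S(2,-1) = 0.6328; S(2,+0) = 1.1300; S(2,+1) = 2.0179; S(2,+2) = 3.6034
  k=3: S(3,-3) = 0.1984; S(3,-2) = 0.3544; S(3,-1) = 0.6328; S(3,+0) = 1.1300; S(3,+1) = 2.0179; S(3,+2) = 3.6034; S(3,+3) = 6.4347
Terminal payoffs V(N, j) = max(K - S_T, 0):
  V(3,-3) = 0.991559; V(3,-2) = 0.835638; V(3,-1) = 0.557206; V(3,+0) = 0.060000; V(3,+1) = 0.000000; V(3,+2) = 0.000000; V(3,+3) = 0.000000
Backward induction: V(k, j) = exp(-r*dt) * [p_u * V(k+1, j+1) + p_m * V(k+1, j) + p_d * V(k+1, j-1)]
  V(2,-2) = exp(-r*dt) * [p_u*0.557206 + p_m*0.835638 + p_d*0.991559] = 0.792094
  V(2,-1) = exp(-r*dt) * [p_u*0.060000 + p_m*0.557206 + p_d*0.835638] = 0.513710
  V(2,+0) = exp(-r*dt) * [p_u*0.000000 + p_m*0.060000 + p_d*0.557206] = 0.136655
  V(2,+1) = exp(-r*dt) * [p_u*0.000000 + p_m*0.000000 + p_d*0.060000] = 0.010566
  V(2,+2) = exp(-r*dt) * [p_u*0.000000 + p_m*0.000000 + p_d*0.000000] = 0.000000
  V(1,-1) = exp(-r*dt) * [p_u*0.136655 + p_m*0.513710 + p_d*0.792094] = 0.489224
  V(1,+0) = exp(-r*dt) * [p_u*0.010566 + p_m*0.136655 + p_d*0.513710] = 0.179758
  V(1,+1) = exp(-r*dt) * [p_u*0.000000 + p_m*0.010566 + p_d*0.136655] = 0.030850
  V(0,+0) = exp(-r*dt) * [p_u*0.030850 + p_m*0.179758 + p_d*0.489224] = 0.206070

Answer: Price = V(0,0) = 0.2061


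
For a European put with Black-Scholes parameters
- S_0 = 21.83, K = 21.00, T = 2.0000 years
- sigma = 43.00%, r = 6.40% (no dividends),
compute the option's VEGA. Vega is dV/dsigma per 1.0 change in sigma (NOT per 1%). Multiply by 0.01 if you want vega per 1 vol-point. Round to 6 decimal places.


d1 = 0.5782862862; d2 = -0.0298255456
phi(d1) = 0.3375147562; exp(-qT) = 1.0000000000; exp(-rT) = 0.8798533791
Vega = S * exp(-qT) * phi(d1) * sqrt(T) = 21.8300 * 1.0000000000 * 0.3375147562 * 1.4142135624 = 10.419851

Answer: Vega = 10.419851


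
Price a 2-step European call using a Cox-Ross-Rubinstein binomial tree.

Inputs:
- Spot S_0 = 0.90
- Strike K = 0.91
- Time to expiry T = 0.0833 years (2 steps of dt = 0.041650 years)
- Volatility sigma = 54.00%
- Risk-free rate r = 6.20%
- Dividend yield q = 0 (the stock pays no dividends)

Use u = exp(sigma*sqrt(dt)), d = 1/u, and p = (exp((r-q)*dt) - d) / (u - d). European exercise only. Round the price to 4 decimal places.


Answer: Price = V(0,0) = 0.0494

Derivation:
dt = T/N = 0.041650
u = exp(sigma*sqrt(dt)) = 1.116507; d = 1/u = 0.895651
p = (exp((r-q)*dt) - d) / (u - d) = 0.484184
Discount per step: exp(-r*dt) = 0.997421
Stock lattice S(k, i) with i counting down-moves:
  k=0: S(0,0) = 0.9000
  k=1: S(1,0) = 1.0049; S(1,1) = 0.8061
  k=2: S(2,0) = 1.1219; S(2,1) = 0.9000; S(2,2) = 0.7220
Terminal payoffs V(N, i) = max(S_T - K, 0):
  V(2,0) = 0.211929; V(2,1) = 0.000000; V(2,2) = 0.000000
Backward induction: V(k, i) = exp(-r*dt) * [p * V(k+1, i) + (1-p) * V(k+1, i+1)].
  V(1,0) = exp(-r*dt) * [p*0.211929 + (1-p)*0.000000] = 0.102348
  V(1,1) = exp(-r*dt) * [p*0.000000 + (1-p)*0.000000] = 0.000000
  V(0,0) = exp(-r*dt) * [p*0.102348 + (1-p)*0.000000] = 0.049427


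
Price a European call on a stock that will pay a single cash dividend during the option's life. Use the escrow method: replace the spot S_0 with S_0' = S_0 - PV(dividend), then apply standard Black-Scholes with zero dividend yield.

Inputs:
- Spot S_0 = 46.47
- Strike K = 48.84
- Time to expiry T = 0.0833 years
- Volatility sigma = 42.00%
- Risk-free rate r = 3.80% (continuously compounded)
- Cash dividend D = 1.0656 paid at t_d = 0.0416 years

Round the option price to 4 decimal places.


PV(D) = D * exp(-r * t_d) = 1.0656 * 0.99842045 = 1.06391683
S_0' = S_0 - PV(D) = 46.4700 - 1.06391683 = 45.40608317
d1 = (ln(S_0'/K) + (r + sigma^2/2)*T) / (sigma*sqrt(T)) = -0.51469609
d2 = d1 - sigma*sqrt(T) = -0.63591540
exp(-rT) = 0.99683960
N(d1) = 0.30338270; N(d2) = 0.26241578
C = S_0' * N(d1) - K * exp(-rT) * N(d2) = 45.40608317 * 0.30338270 - 48.8400 * 0.99683960 * 0.26241578 = 0.9995

Answer: Price = 0.9995


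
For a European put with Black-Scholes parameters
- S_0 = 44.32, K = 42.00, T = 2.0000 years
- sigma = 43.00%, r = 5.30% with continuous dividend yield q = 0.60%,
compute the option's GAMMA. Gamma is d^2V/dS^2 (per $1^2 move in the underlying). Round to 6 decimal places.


Answer: Gamma = 0.012593

Derivation:
d1 = 0.5470481032; d2 = -0.0610637286
phi(d1) = 0.3434995948; exp(-qT) = 0.9880717129; exp(-rT) = 0.8994246481
Gamma = exp(-qT) * phi(d1) / (S * sigma * sqrt(T)) = 0.9880717129 * 0.3434995948 / (44.3200 * 0.4300 * 1.4142135624) = 0.012593


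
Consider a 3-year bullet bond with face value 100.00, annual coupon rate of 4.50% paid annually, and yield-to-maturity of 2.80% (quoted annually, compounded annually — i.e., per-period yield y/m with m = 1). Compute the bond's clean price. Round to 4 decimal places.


Coupon per period c = face * coupon_rate / m = 4.500000
Periods per year m = 1; per-period yield y/m = 0.028000
Number of cashflows N = 3
Cashflows (t years, CF_t, discount factor 1/(1+y/m)^(m*t), PV):
  t = 1.0000: CF_t = 4.500000, DF = 0.972763, PV = 4.377432
  t = 2.0000: CF_t = 4.500000, DF = 0.946267, PV = 4.258202
  t = 3.0000: CF_t = 104.500000, DF = 0.920493, PV = 96.191555
Price P = sum_t PV_t = 104.827189

Answer: Price = 104.8272


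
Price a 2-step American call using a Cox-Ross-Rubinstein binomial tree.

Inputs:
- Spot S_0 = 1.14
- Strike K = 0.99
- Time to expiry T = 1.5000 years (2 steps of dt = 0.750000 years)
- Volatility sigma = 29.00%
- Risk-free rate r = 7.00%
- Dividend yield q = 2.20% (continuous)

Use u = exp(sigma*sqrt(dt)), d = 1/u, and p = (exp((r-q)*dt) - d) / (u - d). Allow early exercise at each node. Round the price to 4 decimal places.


dt = T/N = 0.750000
u = exp(sigma*sqrt(dt)) = 1.285500; d = 1/u = 0.777908
p = (exp((r-q)*dt) - d) / (u - d) = 0.509756
Discount per step: exp(-r*dt) = 0.948854
Stock lattice S(k, i) with i counting down-moves:
  k=0: S(0,0) = 1.1400
  k=1: S(1,0) = 1.4655; S(1,1) = 0.8868
  k=2: S(2,0) = 1.8839; S(2,1) = 1.1400; S(2,2) = 0.6899
Terminal payoffs V(N, i) = max(S_T - K, 0):
  V(2,0) = 0.893860; V(2,1) = 0.150000; V(2,2) = 0.000000
Backward induction: V(k, i) = exp(-r*dt) * [p * V(k+1, i) + (1-p) * V(k+1, i+1)]; then take max(V_cont, immediate exercise) for American.
  V(1,0) = exp(-r*dt) * [p*0.893860 + (1-p)*0.150000] = 0.502122; exercise = 0.475469; V(1,0) = max -> 0.502122
  V(1,1) = exp(-r*dt) * [p*0.150000 + (1-p)*0.000000] = 0.072553; exercise = 0.000000; V(1,1) = max -> 0.072553
  V(0,0) = exp(-r*dt) * [p*0.502122 + (1-p)*0.072553] = 0.276618; exercise = 0.150000; V(0,0) = max -> 0.276618

Answer: Price = V(0,0) = 0.2766


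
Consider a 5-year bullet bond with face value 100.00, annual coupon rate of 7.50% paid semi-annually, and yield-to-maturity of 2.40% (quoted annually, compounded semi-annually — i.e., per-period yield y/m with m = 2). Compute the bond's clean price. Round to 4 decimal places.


Coupon per period c = face * coupon_rate / m = 3.750000
Periods per year m = 2; per-period yield y/m = 0.012000
Number of cashflows N = 10
Cashflows (t years, CF_t, discount factor 1/(1+y/m)^(m*t), PV):
  t = 0.5000: CF_t = 3.750000, DF = 0.988142, PV = 3.705534
  t = 1.0000: CF_t = 3.750000, DF = 0.976425, PV = 3.661594
  t = 1.5000: CF_t = 3.750000, DF = 0.964847, PV = 3.618176
  t = 2.0000: CF_t = 3.750000, DF = 0.953406, PV = 3.575273
  t = 2.5000: CF_t = 3.750000, DF = 0.942101, PV = 3.532879
  t = 3.0000: CF_t = 3.750000, DF = 0.930930, PV = 3.490987
  t = 3.5000: CF_t = 3.750000, DF = 0.919891, PV = 3.449592
  t = 4.0000: CF_t = 3.750000, DF = 0.908983, PV = 3.408687
  t = 4.5000: CF_t = 3.750000, DF = 0.898205, PV = 3.368268
  t = 5.0000: CF_t = 103.750000, DF = 0.887554, PV = 92.083746
Price P = sum_t PV_t = 123.894736

Answer: Price = 123.8947


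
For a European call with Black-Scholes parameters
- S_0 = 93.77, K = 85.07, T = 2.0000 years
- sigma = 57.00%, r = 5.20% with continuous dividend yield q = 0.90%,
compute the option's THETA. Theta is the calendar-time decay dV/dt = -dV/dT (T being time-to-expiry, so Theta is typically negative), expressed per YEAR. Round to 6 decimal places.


Answer: Theta = -7.175170

Derivation:
d1 = 0.6305290129; d2 = -0.1755727177
phi(d1) = 0.3270239232; exp(-qT) = 0.9821610324; exp(-rT) = 0.9012252974
Theta = -S*exp(-qT)*phi(d1)*sigma/(2*sqrt(T)) - r*K*exp(-rT)*N(d2) + q*S*exp(-qT)*N(d1)
N(d1) = 0.7358257366; N(d2) = 0.4303148188; sqrt(T) = 1.4142135624
Term 1 = -93.7700 * 0.9821610324 * 0.3270239232 * 0.5700 / (2 * 1.4142135624) = -6.0695431299
Term 2 = -0.0520 * 85.0700 * 0.9012252974 * 0.4303148188 = -1.7155344850
Term 3 = 0.0090 * 93.7700 * 0.9821610324 * 0.7358257366 = 0.6099076752
Theta = -6.0695431299 + (-1.7155344850) + (0.6099076752) = -7.175170


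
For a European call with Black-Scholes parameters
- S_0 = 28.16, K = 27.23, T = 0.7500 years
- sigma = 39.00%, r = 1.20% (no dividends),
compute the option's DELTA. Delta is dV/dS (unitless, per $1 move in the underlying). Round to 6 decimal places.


d1 = 0.2949541137; d2 = -0.0427957938
phi(d1) = 0.3819607219; exp(-qT) = 1.0000000000; exp(-rT) = 0.9910403788
N(d1) = 0.6159855335
Delta = exp(-qT) * N(d1) = 1.0000000000 * 0.6159855335 = 0.615986

Answer: Delta = 0.615986


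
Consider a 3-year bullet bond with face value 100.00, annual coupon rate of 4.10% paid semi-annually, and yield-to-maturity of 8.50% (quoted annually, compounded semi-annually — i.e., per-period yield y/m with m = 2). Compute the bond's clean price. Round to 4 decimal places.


Answer: Price = 88.5606

Derivation:
Coupon per period c = face * coupon_rate / m = 2.050000
Periods per year m = 2; per-period yield y/m = 0.042500
Number of cashflows N = 6
Cashflows (t years, CF_t, discount factor 1/(1+y/m)^(m*t), PV):
  t = 0.5000: CF_t = 2.050000, DF = 0.959233, PV = 1.966427
  t = 1.0000: CF_t = 2.050000, DF = 0.920127, PV = 1.886261
  t = 1.5000: CF_t = 2.050000, DF = 0.882616, PV = 1.809363
  t = 2.0000: CF_t = 2.050000, DF = 0.846634, PV = 1.735600
  t = 2.5000: CF_t = 2.050000, DF = 0.812119, PV = 1.664844
  t = 3.0000: CF_t = 102.050000, DF = 0.779011, PV = 79.498078
Price P = sum_t PV_t = 88.560572


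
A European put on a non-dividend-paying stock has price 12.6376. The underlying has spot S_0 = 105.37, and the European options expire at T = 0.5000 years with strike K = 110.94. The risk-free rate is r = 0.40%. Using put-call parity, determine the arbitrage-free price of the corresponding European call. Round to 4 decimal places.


Answer: Call price = 7.2893

Derivation:
Put-call parity: C - P = S_0 * exp(-qT) - K * exp(-rT).
S_0 * exp(-qT) = 105.3700 * 1.00000000 = 105.37000000
K * exp(-rT) = 110.9400 * 0.99800200 = 110.71834173
C = P + S*exp(-qT) - K*exp(-rT)
C = 12.6376 + 105.37000000 - 110.71834173 = 7.2893
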